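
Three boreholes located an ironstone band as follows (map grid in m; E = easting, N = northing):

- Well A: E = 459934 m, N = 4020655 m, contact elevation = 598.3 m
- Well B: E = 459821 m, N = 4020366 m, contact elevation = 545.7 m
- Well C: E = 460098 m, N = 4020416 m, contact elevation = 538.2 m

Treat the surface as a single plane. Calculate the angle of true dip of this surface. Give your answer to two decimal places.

12.24°

Let the plane be z = a·E + b·N + c.
Well B−Well A: −113a − 289b = −52.6;  Well C−Well A: 164a − 239b = −60.1.
Solving gives a = −0.06448, b = 0.20722.
Gradient magnitude |∇z| = √(a² + b²) = √(0.00416 + 0.04294) = 0.21702.
True dip = arctan(0.21702) = 12.24°, dipping toward SSE (azimuth ≈ 163°).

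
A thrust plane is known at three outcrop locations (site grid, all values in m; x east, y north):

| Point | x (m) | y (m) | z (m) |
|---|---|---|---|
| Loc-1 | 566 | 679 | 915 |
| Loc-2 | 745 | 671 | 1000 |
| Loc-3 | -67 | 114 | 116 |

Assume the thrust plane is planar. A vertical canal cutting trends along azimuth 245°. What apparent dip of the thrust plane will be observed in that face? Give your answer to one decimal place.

39.3°

Two edge vectors: Loc-1→Loc-2 = (179, -8, 85), Loc-1→Loc-3 = (-633, -565, -799).
Normal n = (Loc-1→Loc-2) × (Loc-1→Loc-3) = (54417, 89216, -106199).
So ∂z/∂x = −n_x/n_z = 0.51241 and ∂z/∂y = −n_y/n_z = 0.84008.
Unit vector along 245° is (sin 245°, cos 245°) = (-0.9063, -0.4226).
Slope in that direction = a·(-0.9063) + b·(-0.4226) = −0.81943.
Apparent dip = arctan|0.81943| = 39.3° (true dip is 44.5°, so apparent ≤ true as expected).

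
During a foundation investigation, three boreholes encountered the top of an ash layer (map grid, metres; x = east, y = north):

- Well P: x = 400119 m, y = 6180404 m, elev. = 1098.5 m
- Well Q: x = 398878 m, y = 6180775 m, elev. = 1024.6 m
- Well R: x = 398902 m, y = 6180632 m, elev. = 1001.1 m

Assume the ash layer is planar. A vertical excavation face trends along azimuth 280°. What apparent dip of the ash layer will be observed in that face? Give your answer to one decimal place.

Let the plane be z = a·x + b·y + c.
Well Q−Well P: −1241a + 371b = −73.9;  Well R−Well P: −1217a + 228b = −97.4.
Solving gives a = 0.11442, b = 0.18354.
Unit vector along 280° is (sin 280°, cos 280°) = (-0.9848, 0.1736).
Slope in that direction = a·(-0.9848) + b·(0.1736) = −0.08081.
Apparent dip = arctan|0.08081| = 4.6° (true dip is 12.2°, so apparent ≤ true as expected).

4.6°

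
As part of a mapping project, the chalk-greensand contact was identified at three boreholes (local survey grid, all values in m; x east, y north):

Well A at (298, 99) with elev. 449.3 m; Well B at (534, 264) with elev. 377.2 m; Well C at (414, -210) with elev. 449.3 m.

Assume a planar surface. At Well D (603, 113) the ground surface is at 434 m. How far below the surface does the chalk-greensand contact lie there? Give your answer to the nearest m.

Two edge vectors: Well A→Well B = (236, 165, -72.1), Well A→Well C = (116, -309, 0).
Normal n = (Well A→Well B) × (Well A→Well C) = (-22278.9, -8363.6, -92064).
So ∂z/∂x = −n_x/n_z = −0.24199 and ∂z/∂y = −n_y/n_z = −0.09085.
Intercept c from Well A: 449.3 + 72.11 + 8.99 = 530.41.
At (603, 113): z_contact = −145.9 − 10.3 + 530.41 = 374.2 m.
Depth below ground = 434 − 374.2 = 60 m.

60 m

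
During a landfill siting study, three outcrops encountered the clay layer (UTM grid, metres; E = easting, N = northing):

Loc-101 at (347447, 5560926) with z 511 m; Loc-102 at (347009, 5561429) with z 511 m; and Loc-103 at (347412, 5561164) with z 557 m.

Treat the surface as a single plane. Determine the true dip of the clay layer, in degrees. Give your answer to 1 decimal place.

19.5°

Let the plane be z = a·E + b·N + c.
Loc-102−Loc-101: −438a + 503b = 0;  Loc-103−Loc-101: −35a + 238b = 46.
Solving gives a = 0.26706, b = 0.23255.
Gradient magnitude |∇z| = √(a² + b²) = √(0.07132 + 0.05408) = 0.35412.
True dip = arctan(0.35412) = 19.5°, dipping toward SW (azimuth ≈ 229°).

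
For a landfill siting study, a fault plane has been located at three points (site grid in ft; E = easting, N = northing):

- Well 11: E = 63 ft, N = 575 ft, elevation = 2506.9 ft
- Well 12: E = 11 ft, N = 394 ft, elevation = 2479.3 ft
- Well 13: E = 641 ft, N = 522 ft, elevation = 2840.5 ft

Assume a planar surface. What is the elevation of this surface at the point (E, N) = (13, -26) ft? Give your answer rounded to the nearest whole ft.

2486 ft

Let the plane be z = a·E + b·N + c.
Well 12−Well 11: −52a − 181b = −27.6;  Well 13−Well 11: 578a − 53b = 333.6.
Solving gives a = 0.57597, b = −0.01299.
Then c = 2506.9 − a·63 − b·575 = 2478.08.
At (13, -26): z = 7.5 + 0.3 + 2478.08 = 2485.9 ft.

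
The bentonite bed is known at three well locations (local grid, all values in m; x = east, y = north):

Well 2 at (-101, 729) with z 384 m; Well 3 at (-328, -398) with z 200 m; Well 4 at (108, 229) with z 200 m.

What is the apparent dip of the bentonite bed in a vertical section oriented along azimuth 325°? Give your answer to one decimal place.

20.7°

Let the plane be z = a·x + b·y + c.
Well 3−Well 2: −227a − 1127b = −184;  Well 4−Well 2: 209a − 500b = −184.
Solving gives a = −0.33053, b = 0.22984.
Unit vector along 325° is (sin 325°, cos 325°) = (-0.5736, 0.8192).
Slope in that direction = a·(-0.5736) + b·(0.8192) = 0.37786.
Apparent dip = arctan|0.37786| = 20.7° (true dip is 21.9°, so apparent ≤ true as expected).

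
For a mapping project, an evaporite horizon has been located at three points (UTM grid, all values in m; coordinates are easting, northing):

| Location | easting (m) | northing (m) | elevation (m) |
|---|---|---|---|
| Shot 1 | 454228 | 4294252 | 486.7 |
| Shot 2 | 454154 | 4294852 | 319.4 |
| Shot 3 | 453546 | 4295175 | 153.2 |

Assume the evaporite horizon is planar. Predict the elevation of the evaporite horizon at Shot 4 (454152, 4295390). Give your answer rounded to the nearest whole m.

178 m

Two edge vectors: Shot 1→Shot 2 = (-74, 600, -167.3), Shot 1→Shot 3 = (-682, 923, -333.5).
Normal n = (Shot 1→Shot 2) × (Shot 1→Shot 3) = (-45682.1, 89419.6, 340898).
So ∂z/∂easting = −n_x/n_z = 0.13400519 and ∂z/∂northing = −n_y/n_z = −0.26230603.
Intercept c from Shot 1: 486.7 − 60868.91 + 1126408.18 = 1066025.97.
At (454152, 4295390): z = 60858.7 − 1126706.7 + 1066025.97 = 178.0 m.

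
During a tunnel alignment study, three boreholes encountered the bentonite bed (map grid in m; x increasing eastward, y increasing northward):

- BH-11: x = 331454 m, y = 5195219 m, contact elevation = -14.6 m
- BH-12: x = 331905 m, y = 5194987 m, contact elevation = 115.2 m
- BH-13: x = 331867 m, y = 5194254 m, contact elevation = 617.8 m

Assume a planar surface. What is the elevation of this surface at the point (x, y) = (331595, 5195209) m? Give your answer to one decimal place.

Let the plane be z = a·x + b·y + c.
BH-12−BH-11: 451a − 232b = 129.8;  BH-13−BH-11: 413a − 965b = 632.4.
Solving gives a = −0.063228825, b = −0.682397414.
Then c = -14.6 − a·331454 − b·5195219 = 3566146.86.
At (331595, 5195209): z = −20966.4 − 3545197.2 + 3566146.86 = -16.7 m.

-16.7 m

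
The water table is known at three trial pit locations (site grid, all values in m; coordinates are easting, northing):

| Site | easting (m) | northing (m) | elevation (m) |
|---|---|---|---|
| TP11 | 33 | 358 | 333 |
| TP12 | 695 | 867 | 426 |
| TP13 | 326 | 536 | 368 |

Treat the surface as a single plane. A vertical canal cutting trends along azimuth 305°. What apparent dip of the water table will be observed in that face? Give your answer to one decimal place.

Two edge vectors: TP11→TP12 = (662, 509, 93), TP11→TP13 = (293, 178, 35).
Normal n = (TP11→TP12) × (TP11→TP13) = (1261, 4079, -31301).
So ∂z/∂easting = −n_x/n_z = 0.04029 and ∂z/∂northing = −n_y/n_z = 0.13032.
Unit vector along 305° is (sin 305°, cos 305°) = (-0.8192, 0.5736).
Slope in that direction = a·(-0.8192) + b·(0.5736) = 0.04175.
Apparent dip = arctan|0.04175| = 2.4° (true dip is 7.8°, so apparent ≤ true as expected).

2.4°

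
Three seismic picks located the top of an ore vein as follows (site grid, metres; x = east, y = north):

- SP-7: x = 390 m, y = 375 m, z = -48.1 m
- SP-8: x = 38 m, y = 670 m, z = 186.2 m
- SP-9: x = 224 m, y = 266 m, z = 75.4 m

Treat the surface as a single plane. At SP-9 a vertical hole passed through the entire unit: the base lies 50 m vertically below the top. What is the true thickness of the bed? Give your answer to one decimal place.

40.7 m

Two edge vectors: SP-7→SP-8 = (-352, 295, 234.3), SP-7→SP-9 = (-166, -109, 123.5).
Normal n = (SP-7→SP-8) × (SP-7→SP-9) = (61971.2, 4578.2, 87338).
So ∂z/∂x = −n_x/n_z = −0.70956 and ∂z/∂y = −n_y/n_z = −0.05242.
|∇z| = √(a²+b²) = 0.71149, so dip δ = arctan(0.71149) = 35.43°.
True thickness = vertical thickness × cos δ = 50 × cos 35.43° = 40.7 m.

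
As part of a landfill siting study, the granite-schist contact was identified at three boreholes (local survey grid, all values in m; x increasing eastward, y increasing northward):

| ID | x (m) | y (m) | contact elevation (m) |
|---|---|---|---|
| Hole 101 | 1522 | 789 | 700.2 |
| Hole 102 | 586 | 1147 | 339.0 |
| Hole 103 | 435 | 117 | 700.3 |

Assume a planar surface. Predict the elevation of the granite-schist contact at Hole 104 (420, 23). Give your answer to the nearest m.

733 m

Two edge vectors: Hole 101→Hole 102 = (-936, 358, -361.2), Hole 101→Hole 103 = (-1087, -672, 0.1).
Normal n = (Hole 101→Hole 102) × (Hole 101→Hole 103) = (-242690.6, 392718, 1018138).
So ∂z/∂x = −n_x/n_z = 0.23837 and ∂z/∂y = −n_y/n_z = −0.38572.
Intercept c from Hole 101: 700.2 − 362.79 + 304.33 = 641.74.
At (420, 23): z = 100.1 − 8.9 + 641.74 = 733.0 m.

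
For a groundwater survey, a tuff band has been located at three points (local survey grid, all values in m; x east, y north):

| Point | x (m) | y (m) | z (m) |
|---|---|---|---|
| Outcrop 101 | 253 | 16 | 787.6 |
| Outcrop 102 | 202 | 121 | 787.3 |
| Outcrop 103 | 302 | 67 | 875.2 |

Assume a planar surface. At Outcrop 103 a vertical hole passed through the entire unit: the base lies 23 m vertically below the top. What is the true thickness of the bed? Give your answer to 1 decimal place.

Let the plane be z = a·x + b·y + c.
Outcrop 102−Outcrop 101: −51a + 105b = −0.3;  Outcrop 103−Outcrop 101: 49a + 51b = 87.6.
Solving gives a = 1.18943, b = 0.57486.
|∇z| = √(a²+b²) = 1.32106, so dip δ = arctan(1.32106) = 52.88°.
True thickness = vertical thickness × cos δ = 23 × cos 52.88° = 13.9 m.

13.9 m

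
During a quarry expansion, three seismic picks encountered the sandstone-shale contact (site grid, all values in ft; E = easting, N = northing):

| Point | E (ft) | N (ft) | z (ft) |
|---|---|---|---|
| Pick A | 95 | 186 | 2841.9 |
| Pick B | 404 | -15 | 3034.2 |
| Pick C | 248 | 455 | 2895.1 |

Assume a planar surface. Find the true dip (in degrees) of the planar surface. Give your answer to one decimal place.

29.2°

Let the plane be z = a·E + b·N + c.
Pick B−Pick A: 309a − 201b = 192.3;  Pick C−Pick A: 153a + 269b = 53.2.
Solving gives a = 0.54817, b = −0.11401.
Gradient magnitude |∇z| = √(a² + b²) = √(0.30049 + 0.01300) = 0.55990.
True dip = arctan(0.55990) = 29.2°, dipping toward WNW (azimuth ≈ 282°).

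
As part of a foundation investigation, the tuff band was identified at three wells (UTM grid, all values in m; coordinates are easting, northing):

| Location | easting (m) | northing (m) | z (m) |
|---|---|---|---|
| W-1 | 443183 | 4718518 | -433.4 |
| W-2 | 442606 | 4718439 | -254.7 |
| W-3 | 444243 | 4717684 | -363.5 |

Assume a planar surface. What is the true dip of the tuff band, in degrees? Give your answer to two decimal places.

25.62°

Two edge vectors: W-1→W-2 = (-577, -79, 178.7), W-1→W-3 = (1060, -834, 69.9).
Normal n = (W-1→W-2) × (W-1→W-3) = (143513.7, 229754.3, 564958).
So ∂z/∂easting = −n_x/n_z = −0.25403 and ∂z/∂northing = −n_y/n_z = −0.40668.
Gradient magnitude |∇z| = √(a² + b²) = √(0.06453 + 0.16538) = 0.47949.
True dip = arctan(0.47949) = 25.62°, dipping toward NNE (azimuth ≈ 032°).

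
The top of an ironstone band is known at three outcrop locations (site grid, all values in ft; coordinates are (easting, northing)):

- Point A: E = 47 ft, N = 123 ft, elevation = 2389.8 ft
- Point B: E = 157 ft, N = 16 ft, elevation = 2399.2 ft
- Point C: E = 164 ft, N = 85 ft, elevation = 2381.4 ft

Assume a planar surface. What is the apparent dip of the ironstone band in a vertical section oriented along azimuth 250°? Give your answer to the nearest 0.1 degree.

12.7°

Two edge vectors: Point A→Point B = (110, -107, 9.4), Point A→Point C = (117, -38, -8.4).
Normal n = (Point A→Point B) × (Point A→Point C) = (1256, 2023.8, 8339).
So ∂z/∂E = −n_x/n_z = −0.15062 and ∂z/∂N = −n_y/n_z = −0.24269.
Unit vector along 250° is (sin 250°, cos 250°) = (-0.9397, -0.3420).
Slope in that direction = a·(-0.9397) + b·(-0.3420) = 0.22454.
Apparent dip = arctan|0.22454| = 12.7° (true dip is 15.9°, so apparent ≤ true as expected).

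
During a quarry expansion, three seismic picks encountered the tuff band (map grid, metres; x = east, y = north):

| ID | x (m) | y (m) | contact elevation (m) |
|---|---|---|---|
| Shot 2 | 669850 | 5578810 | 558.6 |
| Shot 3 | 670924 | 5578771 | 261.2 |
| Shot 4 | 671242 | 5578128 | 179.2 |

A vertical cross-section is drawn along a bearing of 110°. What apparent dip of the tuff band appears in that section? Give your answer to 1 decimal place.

14.4°

Let the plane be z = a·x + b·y + c.
Shot 3−Shot 2: 1074a − 39b = −297.4;  Shot 4−Shot 2: 1392a − 682b = −379.4.
Solving gives a = −0.27726, b = −0.00959.
Unit vector along 110° is (sin 110°, cos 110°) = (0.9397, -0.3420).
Slope in that direction = a·(0.9397) + b·(-0.3420) = −0.25726.
Apparent dip = arctan|0.25726| = 14.4° (true dip is 15.5°, so apparent ≤ true as expected).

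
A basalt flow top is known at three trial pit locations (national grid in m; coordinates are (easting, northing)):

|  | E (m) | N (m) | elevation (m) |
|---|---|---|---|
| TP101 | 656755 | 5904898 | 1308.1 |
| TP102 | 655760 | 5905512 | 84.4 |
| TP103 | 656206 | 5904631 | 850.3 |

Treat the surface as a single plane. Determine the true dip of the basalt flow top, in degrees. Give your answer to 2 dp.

46.95°

Let the plane be z = a·E + b·N + c.
TP102−TP101: −995a + 614b = −1223.7;  TP103−TP101: −549a − 267b = −457.8.
Solving gives a = 1.00840, b = −0.35886.
Gradient magnitude |∇z| = √(a² + b²) = √(1.01688 + 0.12878) = 1.07035.
True dip = arctan(1.07035) = 46.95°, dipping toward WNW (azimuth ≈ 290°).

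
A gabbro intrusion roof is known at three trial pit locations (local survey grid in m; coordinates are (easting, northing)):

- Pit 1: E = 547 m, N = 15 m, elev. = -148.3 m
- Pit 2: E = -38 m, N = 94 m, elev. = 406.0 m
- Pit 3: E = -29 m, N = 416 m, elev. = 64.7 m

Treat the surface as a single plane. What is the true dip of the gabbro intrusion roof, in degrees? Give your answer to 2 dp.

56.25°

Let the plane be z = a·E + b·N + c.
Pit 2−Pit 1: −585a + 79b = 554.3;  Pit 3−Pit 1: −576a + 401b = 213.
Solving gives a = −1.08656, b = −1.02957.
Gradient magnitude |∇z| = √(a² + b²) = √(1.18061 + 1.06001) = 1.49687.
True dip = arctan(1.49687) = 56.25°, dipping toward NE (azimuth ≈ 047°).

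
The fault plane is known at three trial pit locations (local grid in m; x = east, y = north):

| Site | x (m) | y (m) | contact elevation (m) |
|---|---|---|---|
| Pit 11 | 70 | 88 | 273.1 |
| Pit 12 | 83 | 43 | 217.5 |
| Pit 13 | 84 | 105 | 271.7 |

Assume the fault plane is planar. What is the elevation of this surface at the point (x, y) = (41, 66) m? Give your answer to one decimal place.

287.8 m

Two edge vectors: Pit 11→Pit 12 = (13, -45, -55.6), Pit 11→Pit 13 = (14, 17, -1.4).
Normal n = (Pit 11→Pit 12) × (Pit 11→Pit 13) = (1008.2, -760.2, 851).
So ∂z/∂x = −n_x/n_z = −1.18472 and ∂z/∂y = −n_y/n_z = 0.89330.
Intercept c from Pit 11: 273.1 + 82.93 − 78.61 = 277.42.
At (41, 66): z = −48.6 + 59.0 + 277.42 = 287.8 m.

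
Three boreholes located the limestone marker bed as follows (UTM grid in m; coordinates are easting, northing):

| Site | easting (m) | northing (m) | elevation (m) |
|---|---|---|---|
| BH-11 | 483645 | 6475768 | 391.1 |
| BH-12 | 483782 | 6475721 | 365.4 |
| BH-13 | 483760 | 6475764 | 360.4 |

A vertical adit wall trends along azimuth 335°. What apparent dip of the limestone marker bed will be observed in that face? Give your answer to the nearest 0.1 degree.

6.7°

Two edge vectors: BH-11→BH-12 = (137, -47, -25.7), BH-11→BH-13 = (115, -4, -30.7).
Normal n = (BH-11→BH-12) × (BH-11→BH-13) = (1340.1, 1250.4, 4857).
So ∂z/∂easting = −n_x/n_z = −0.27591 and ∂z/∂northing = −n_y/n_z = −0.25744.
Unit vector along 335° is (sin 335°, cos 335°) = (-0.4226, 0.9063).
Slope in that direction = a·(-0.4226) + b·(0.9063) = −0.11672.
Apparent dip = arctan|0.11672| = 6.7° (true dip is 20.7°, so apparent ≤ true as expected).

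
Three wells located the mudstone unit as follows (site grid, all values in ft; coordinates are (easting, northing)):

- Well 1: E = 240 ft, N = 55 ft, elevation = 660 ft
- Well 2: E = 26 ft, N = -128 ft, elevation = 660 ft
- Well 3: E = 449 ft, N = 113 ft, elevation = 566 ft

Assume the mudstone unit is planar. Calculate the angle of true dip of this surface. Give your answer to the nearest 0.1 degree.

45.7°

Let the plane be z = a·E + b·N + c.
Well 2−Well 1: −214a − 183b = 0;  Well 3−Well 1: 209a + 58b = −94.
Solving gives a = −0.66584, b = 0.77863.
Gradient magnitude |∇z| = √(a² + b²) = √(0.44334 + 0.60627) = 1.02451.
True dip = arctan(1.02451) = 45.7°, dipping toward SE (azimuth ≈ 139°).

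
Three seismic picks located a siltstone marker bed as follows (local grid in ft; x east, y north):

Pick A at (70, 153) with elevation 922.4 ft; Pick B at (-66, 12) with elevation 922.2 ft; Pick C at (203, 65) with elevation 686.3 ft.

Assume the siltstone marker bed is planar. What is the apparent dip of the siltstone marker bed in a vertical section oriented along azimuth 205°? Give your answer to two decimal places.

26.12°

Two edge vectors: Pick A→Pick B = (-136, -141, -0.2), Pick A→Pick C = (133, -88, -236.1).
Normal n = (Pick A→Pick B) × (Pick A→Pick C) = (33272.5, -32136.2, 30721).
So ∂z/∂x = −n_x/n_z = −1.08305 and ∂z/∂y = −n_y/n_z = 1.04607.
Unit vector along 205° is (sin 205°, cos 205°) = (-0.4226, -0.9063).
Slope in that direction = a·(-0.4226) + b·(-0.9063) = −0.49034.
Apparent dip = arctan|0.49034| = 26.12° (true dip is 56.4°, so apparent ≤ true as expected).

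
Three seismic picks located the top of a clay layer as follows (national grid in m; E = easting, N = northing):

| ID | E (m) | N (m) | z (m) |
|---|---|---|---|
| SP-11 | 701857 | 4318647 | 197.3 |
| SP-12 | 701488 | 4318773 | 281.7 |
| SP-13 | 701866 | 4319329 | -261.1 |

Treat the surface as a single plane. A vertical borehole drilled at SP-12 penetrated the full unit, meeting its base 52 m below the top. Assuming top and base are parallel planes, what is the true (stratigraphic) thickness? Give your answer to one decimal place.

40.5 m

Two edge vectors: SP-11→SP-12 = (-369, 126, 84.4), SP-11→SP-13 = (9, 682, -458.4).
Normal n = (SP-11→SP-12) × (SP-11→SP-13) = (-115319.2, -168390, -252792).
So ∂z/∂E = −n_x/n_z = −0.45618 and ∂z/∂N = −n_y/n_z = −0.66612.
|∇z| = √(a²+b²) = 0.80735, so dip δ = arctan(0.80735) = 38.92°.
True thickness = vertical thickness × cos δ = 52 × cos 38.92° = 40.5 m.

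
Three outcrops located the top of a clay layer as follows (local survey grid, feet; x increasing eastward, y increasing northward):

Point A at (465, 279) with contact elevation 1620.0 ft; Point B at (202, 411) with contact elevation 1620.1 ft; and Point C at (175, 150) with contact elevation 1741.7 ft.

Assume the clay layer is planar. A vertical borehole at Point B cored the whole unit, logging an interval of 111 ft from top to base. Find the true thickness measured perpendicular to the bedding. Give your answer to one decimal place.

Two edge vectors: Point A→Point B = (-263, 132, 0.1), Point A→Point C = (-290, -129, 121.7).
Normal n = (Point A→Point B) × (Point A→Point C) = (16077.3, 31978.1, 72207).
So ∂z/∂x = −n_x/n_z = −0.22266 and ∂z/∂y = −n_y/n_z = −0.44287.
|∇z| = √(a²+b²) = 0.49569, so dip δ = arctan(0.49569) = 26.37°.
True thickness = vertical thickness × cos δ = 111 × cos 26.37° = 99.5 ft.

99.5 ft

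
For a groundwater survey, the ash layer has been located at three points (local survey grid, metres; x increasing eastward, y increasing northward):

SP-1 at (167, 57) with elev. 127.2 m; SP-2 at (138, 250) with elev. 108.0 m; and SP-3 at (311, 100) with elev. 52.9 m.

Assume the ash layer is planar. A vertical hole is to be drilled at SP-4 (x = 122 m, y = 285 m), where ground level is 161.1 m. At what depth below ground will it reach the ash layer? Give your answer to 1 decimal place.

51.6 m

Two edge vectors: SP-1→SP-2 = (-29, 193, -19.2), SP-1→SP-3 = (144, 43, -74.3).
Normal n = (SP-1→SP-2) × (SP-1→SP-3) = (-13514.3, -4919.5, -29039).
So ∂z/∂x = −n_x/n_z = −0.46538 and ∂z/∂y = −n_y/n_z = −0.16941.
Intercept c from SP-1: 127.2 + 77.72 + 9.66 = 214.58.
At (122, 285): z_contact = −56.78 − 48.28 + 214.58 = 109.52 m.
Depth below ground = 161.1 − 109.52 = 51.6 m.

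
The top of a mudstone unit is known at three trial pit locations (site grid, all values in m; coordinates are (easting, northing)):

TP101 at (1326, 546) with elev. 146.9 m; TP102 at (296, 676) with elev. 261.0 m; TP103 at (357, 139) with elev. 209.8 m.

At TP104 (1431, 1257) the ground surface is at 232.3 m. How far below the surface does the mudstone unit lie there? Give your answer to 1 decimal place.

36.2 m

Two edge vectors: TP101→TP102 = (-1030, 130, 114.1), TP101→TP103 = (-969, -407, 62.9).
Normal n = (TP101→TP102) × (TP101→TP103) = (54615.7, -45775.9, 545180).
So ∂z/∂E = −n_x/n_z = −0.100179 and ∂z/∂N = −n_y/n_z = 0.083965.
Intercept c from TP101: 146.9 + 132.84 − 45.84 = 233.89.
At (1431, 1257): z_contact = −143.36 + 105.54 + 233.89 = 196.08 m.
Depth below ground = 232.3 − 196.08 = 36.2 m.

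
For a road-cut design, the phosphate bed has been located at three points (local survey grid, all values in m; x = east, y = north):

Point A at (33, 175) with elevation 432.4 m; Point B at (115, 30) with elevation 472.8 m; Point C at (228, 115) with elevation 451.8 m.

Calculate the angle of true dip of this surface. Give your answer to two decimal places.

15.09°

Two edge vectors: Point A→Point B = (82, -145, 40.4), Point A→Point C = (195, -60, 19.4).
Normal n = (Point A→Point B) × (Point A→Point C) = (-389, 6287.2, 23355).
So ∂z/∂x = −n_x/n_z = 0.01666 and ∂z/∂y = −n_y/n_z = −0.26920.
Gradient magnitude |∇z| = √(a² + b²) = √(0.00028 + 0.07247) = 0.26972.
True dip = arctan(0.26972) = 15.09°, dipping toward N (azimuth ≈ 356°).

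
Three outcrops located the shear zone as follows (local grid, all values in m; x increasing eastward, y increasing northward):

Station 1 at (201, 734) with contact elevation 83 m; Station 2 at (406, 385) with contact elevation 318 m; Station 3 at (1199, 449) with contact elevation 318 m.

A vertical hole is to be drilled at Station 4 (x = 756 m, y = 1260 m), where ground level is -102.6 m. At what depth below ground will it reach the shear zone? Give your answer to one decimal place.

123.8 m

Two edge vectors: Station 1→Station 2 = (205, -349, 235), Station 1→Station 3 = (998, -285, 235).
Normal n = (Station 1→Station 2) × (Station 1→Station 3) = (-15040, 186355, 289877).
So ∂z/∂x = −n_x/n_z = 0.051884 and ∂z/∂y = −n_y/n_z = −0.642876.
Intercept c from Station 1: 83 − 10.43 + 471.87 = 544.44.
At (756, 1260): z_contact = 39.22 − 810.02 + 544.44 = -226.36 m.
Depth below ground = -102.6 − (-226.36) = 123.8 m.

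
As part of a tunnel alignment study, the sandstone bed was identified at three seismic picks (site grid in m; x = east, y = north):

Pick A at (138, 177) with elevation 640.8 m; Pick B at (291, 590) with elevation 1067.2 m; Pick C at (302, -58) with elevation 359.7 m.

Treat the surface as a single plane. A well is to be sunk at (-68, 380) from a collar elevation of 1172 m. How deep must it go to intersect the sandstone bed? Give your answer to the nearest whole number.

Let the plane be z = a·x + b·y + c.
Pick B−Pick A: 153a + 413b = 426.4;  Pick C−Pick A: 164a − 235b = −281.1.
Solving gives a = −0.15325, b = 1.08922.
Then c = 640.8 − a·138 − b·177 = 469.16.
At (-68, 380): z_contact = 10.4 + 413.9 + 469.16 = 893.5 m.
Depth below ground = 1172 − 893.5 = 279 m.

279 m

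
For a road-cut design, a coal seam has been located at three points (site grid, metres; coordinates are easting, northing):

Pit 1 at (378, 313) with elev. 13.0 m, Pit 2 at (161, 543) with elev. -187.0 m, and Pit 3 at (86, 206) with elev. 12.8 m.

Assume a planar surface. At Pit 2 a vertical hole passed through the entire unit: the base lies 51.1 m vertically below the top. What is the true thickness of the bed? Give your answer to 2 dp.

42.10 m

Two edge vectors: Pit 1→Pit 2 = (-217, 230, -200), Pit 1→Pit 3 = (-292, -107, -0.2).
Normal n = (Pit 1→Pit 2) × (Pit 1→Pit 3) = (-21446, 58356.6, 90379).
So ∂z/∂easting = −n_x/n_z = 0.23729 and ∂z/∂northing = −n_y/n_z = −0.64569.
|∇z| = √(a²+b²) = 0.68791, so dip δ = arctan(0.68791) = 34.52°.
True thickness = vertical thickness × cos δ = 51.1 × cos 34.52° = 42.10 m.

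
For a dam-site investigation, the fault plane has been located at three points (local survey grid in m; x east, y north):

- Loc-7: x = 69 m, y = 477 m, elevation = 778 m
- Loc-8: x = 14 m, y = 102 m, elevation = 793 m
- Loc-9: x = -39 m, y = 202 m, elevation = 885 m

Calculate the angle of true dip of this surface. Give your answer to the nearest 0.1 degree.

Two edge vectors: Loc-7→Loc-8 = (-55, -375, 15), Loc-7→Loc-9 = (-108, -275, 107).
Normal n = (Loc-7→Loc-8) × (Loc-7→Loc-9) = (-36000, 4265, -25375).
So ∂z/∂x = −n_x/n_z = −1.41872 and ∂z/∂y = −n_y/n_z = 0.16808.
Gradient magnitude |∇z| = √(a² + b²) = √(2.01276 + 0.02825) = 1.42864.
True dip = arctan(1.42864) = 55.0°, dipping toward E (azimuth ≈ 097°).

55.0°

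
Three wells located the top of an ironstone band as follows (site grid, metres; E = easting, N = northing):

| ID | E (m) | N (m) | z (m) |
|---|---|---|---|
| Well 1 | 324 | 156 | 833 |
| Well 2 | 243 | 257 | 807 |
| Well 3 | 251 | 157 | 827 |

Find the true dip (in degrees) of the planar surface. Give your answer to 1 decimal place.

11.8°

Two edge vectors: Well 1→Well 2 = (-81, 101, -26), Well 1→Well 3 = (-73, 1, -6).
Normal n = (Well 1→Well 2) × (Well 1→Well 3) = (-580, 1412, 7292).
So ∂z/∂E = −n_x/n_z = 0.07954 and ∂z/∂N = −n_y/n_z = −0.19364.
Gradient magnitude |∇z| = √(a² + b²) = √(0.00633 + 0.03750) = 0.20934.
True dip = arctan(0.20934) = 11.8°, dipping toward NNW (azimuth ≈ 338°).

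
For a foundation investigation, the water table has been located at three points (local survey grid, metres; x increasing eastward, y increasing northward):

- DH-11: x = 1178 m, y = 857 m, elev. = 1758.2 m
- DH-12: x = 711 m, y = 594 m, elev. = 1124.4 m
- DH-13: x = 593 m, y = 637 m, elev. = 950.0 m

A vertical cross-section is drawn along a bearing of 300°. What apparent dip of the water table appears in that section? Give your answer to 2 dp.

Two edge vectors: DH-11→DH-12 = (-467, -263, -633.8), DH-11→DH-13 = (-585, -220, -808.2).
Normal n = (DH-11→DH-12) × (DH-11→DH-13) = (73120.6, -6656.4, -51115).
So ∂z/∂x = −n_x/n_z = 1.43051 and ∂z/∂y = −n_y/n_z = −0.13022.
Unit vector along 300° is (sin 300°, cos 300°) = (-0.8660, 0.5000).
Slope in that direction = a·(-0.8660) + b·(0.5000) = −1.30397.
Apparent dip = arctan|1.30397| = 52.52° (true dip is 55.2°, so apparent ≤ true as expected).

52.52°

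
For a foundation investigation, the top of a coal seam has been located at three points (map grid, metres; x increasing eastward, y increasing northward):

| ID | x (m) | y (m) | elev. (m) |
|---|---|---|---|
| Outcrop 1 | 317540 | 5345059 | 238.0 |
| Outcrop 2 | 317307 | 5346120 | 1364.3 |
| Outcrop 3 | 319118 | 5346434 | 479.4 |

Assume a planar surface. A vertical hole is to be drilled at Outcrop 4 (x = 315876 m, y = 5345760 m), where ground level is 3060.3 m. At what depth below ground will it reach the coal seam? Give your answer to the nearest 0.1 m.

Two edge vectors: Outcrop 1→Outcrop 2 = (-233, 1061, 1126.3), Outcrop 1→Outcrop 3 = (1578, 1375, 241.4).
Normal n = (Outcrop 1→Outcrop 2) × (Outcrop 1→Outcrop 3) = (-1292537.1, 1833547.6, -1994633).
So ∂z/∂x = −n_x/n_z = −0.648007478 and ∂z/∂y = −n_y/n_z = 0.919240582.
Intercept c from Outcrop 1: 238 + 205768.29 − 4913395.15 = −4707388.85.
At (315876, 5345760): z_contact = −204690.01 + 4914039.53 − 4707388.85 = 1960.67 m.
Depth below ground = 3060.3 − 1960.67 = 1099.6 m.

1099.6 m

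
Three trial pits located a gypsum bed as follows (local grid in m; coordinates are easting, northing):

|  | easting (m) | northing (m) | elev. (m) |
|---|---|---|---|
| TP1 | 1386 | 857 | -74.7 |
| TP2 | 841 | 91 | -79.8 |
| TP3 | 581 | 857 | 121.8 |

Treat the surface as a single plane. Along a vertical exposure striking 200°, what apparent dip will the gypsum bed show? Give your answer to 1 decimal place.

4.9°

Let the plane be z = a·easting + b·northing + c.
TP2−TP1: −545a − 766b = −5.1;  TP3−TP1: −805a + 0b = 196.5.
Solving gives a = −0.24410, b = 0.18033.
Unit vector along 200° is (sin 200°, cos 200°) = (-0.3420, -0.9397).
Slope in that direction = a·(-0.3420) + b·(-0.9397) = −0.08597.
Apparent dip = arctan|0.08597| = 4.9° (true dip is 16.9°, so apparent ≤ true as expected).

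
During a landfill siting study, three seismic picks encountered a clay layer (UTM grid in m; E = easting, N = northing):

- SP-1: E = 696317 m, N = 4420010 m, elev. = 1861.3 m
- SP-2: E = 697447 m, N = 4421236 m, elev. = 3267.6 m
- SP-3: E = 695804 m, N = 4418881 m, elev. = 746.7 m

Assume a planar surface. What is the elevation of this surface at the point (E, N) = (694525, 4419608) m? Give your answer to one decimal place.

914.0 m

Two edge vectors: SP-1→SP-2 = (1130, 1226, 1406.3), SP-1→SP-3 = (-513, -1129, -1114.6).
Normal n = (SP-1→SP-2) × (SP-1→SP-3) = (221213.1, 538066.1, -646832).
So ∂z/∂E = −n_x/n_z = 0.341994676 and ∂z/∂N = −n_y/n_z = 0.831848301.
Intercept c from SP-1: 1861.3 − 238136.71 − 3676777.81 = −3913053.21.
At (694525, 4419608): z = 237523.9 + 3676443.4 − 3913053.21 = 914.0 m.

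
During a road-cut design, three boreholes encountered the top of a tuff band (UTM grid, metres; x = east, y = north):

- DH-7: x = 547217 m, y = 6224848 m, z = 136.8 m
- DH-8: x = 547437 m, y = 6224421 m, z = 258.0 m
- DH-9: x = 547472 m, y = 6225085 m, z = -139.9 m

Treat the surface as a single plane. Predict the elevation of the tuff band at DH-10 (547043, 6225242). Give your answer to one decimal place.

8.9 m

Two edge vectors: DH-7→DH-8 = (220, -427, 121.2), DH-7→DH-9 = (255, 237, -276.7).
Normal n = (DH-7→DH-8) × (DH-7→DH-9) = (89426.5, 91780, 161025).
So ∂z/∂x = −n_x/n_z = −0.555357864 and ∂z/∂y = −n_y/n_z = −0.569973607.
Intercept c from DH-7: 136.8 + 303901.26 + 3547999.06 = 3852037.13.
At (547043, 6225242): z = −303804.6 − 3548223.6 + 3852037.13 = 8.9 m.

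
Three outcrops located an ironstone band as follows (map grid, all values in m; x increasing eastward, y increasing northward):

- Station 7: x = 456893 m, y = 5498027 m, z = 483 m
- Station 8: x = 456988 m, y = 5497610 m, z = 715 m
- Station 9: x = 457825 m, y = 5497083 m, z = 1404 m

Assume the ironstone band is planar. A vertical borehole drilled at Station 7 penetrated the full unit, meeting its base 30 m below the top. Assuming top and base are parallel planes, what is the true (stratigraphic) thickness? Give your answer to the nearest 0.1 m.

Two edge vectors: Station 7→Station 8 = (95, -417, 232), Station 7→Station 9 = (932, -944, 921).
Normal n = (Station 7→Station 8) × (Station 7→Station 9) = (-165049, 128729, 298964).
So ∂z/∂x = −n_x/n_z = 0.55207 and ∂z/∂y = −n_y/n_z = −0.43058.
|∇z| = √(a²+b²) = 0.70013, so dip δ = arctan(0.70013) = 35.00°.
True thickness = vertical thickness × cos δ = 30 × cos 35.00° = 24.6 m.

24.6 m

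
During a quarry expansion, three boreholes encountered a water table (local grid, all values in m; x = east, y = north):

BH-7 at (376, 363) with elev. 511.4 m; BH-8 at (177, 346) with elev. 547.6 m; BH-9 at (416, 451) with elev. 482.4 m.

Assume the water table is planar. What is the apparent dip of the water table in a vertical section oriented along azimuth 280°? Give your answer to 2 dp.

Two edge vectors: BH-7→BH-8 = (-199, -17, 36.2), BH-7→BH-9 = (40, 88, -29).
Normal n = (BH-7→BH-8) × (BH-7→BH-9) = (-2692.6, -4323, -16832).
So ∂z/∂x = −n_x/n_z = −0.15997 and ∂z/∂y = −n_y/n_z = −0.25683.
Unit vector along 280° is (sin 280°, cos 280°) = (-0.9848, 0.1736).
Slope in that direction = a·(-0.9848) + b·(0.1736) = 0.11294.
Apparent dip = arctan|0.11294| = 6.44° (true dip is 16.8°, so apparent ≤ true as expected).

6.44°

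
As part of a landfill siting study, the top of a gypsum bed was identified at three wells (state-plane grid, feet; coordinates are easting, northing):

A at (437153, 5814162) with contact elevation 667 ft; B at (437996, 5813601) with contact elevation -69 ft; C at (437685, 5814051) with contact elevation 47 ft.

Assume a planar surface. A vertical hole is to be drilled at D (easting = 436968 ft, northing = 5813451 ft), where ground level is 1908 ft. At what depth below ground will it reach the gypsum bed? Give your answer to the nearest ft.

Let the plane be z = a·easting + b·northing + c.
B−A: 843a − 561b = −736;  C−A: 532a − 111b = −620.
Solving gives a = −1.29893254, b = −0.63992893.
Then c = 667 − a·437153 − b·5814162 = 4289149.75.
At (436968, 5813451): z_contact = −567592.0 − 3720195.5 + 4289149.75 = 1362.3 ft.
Depth below ground = 1908 − 1362.3 = 546 ft.

546 ft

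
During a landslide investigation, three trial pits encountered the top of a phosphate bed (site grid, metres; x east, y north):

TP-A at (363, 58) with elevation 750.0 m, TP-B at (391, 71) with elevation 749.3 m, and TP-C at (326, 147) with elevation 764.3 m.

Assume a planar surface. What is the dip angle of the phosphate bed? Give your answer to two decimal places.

Let the plane be z = a·x + b·y + c.
TP-B−TP-A: 28a + 13b = −0.7;  TP-C−TP-A: −37a + 89b = 14.3.
Solving gives a = −0.08348, b = 0.12597.
Gradient magnitude |∇z| = √(a² + b²) = √(0.00697 + 0.01587) = 0.15112.
True dip = arctan(0.15112) = 8.59°, dipping toward SSE (azimuth ≈ 146°).

8.59°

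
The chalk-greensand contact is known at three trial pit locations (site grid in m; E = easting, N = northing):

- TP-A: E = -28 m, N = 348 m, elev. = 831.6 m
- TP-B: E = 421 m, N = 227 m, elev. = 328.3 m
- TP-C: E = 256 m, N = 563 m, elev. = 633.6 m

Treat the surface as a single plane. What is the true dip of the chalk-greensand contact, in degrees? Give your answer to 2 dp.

47.49°

Two edge vectors: TP-A→TP-B = (449, -121, -503.3), TP-A→TP-C = (284, 215, -198).
Normal n = (TP-A→TP-B) × (TP-A→TP-C) = (132167.5, -54035.2, 130899).
So ∂z/∂E = −n_x/n_z = −1.00969 and ∂z/∂N = −n_y/n_z = 0.41280.
Gradient magnitude |∇z| = √(a² + b²) = √(1.01948 + 0.17040) = 1.09082.
True dip = arctan(1.09082) = 47.49°, dipping toward ESE (azimuth ≈ 112°).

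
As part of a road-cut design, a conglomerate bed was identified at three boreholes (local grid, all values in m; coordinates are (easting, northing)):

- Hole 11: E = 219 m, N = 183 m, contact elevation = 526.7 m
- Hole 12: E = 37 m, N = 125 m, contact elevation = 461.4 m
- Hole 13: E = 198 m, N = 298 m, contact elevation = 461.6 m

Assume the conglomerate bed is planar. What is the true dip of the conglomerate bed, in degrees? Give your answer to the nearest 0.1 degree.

34.8°

Two edge vectors: Hole 11→Hole 12 = (-182, -58, -65.3), Hole 11→Hole 13 = (-21, 115, -65.1).
Normal n = (Hole 11→Hole 12) × (Hole 11→Hole 13) = (11285.3, -10476.9, -22148).
So ∂z/∂E = −n_x/n_z = 0.50954 and ∂z/∂N = −n_y/n_z = −0.47304.
Gradient magnitude |∇z| = √(a² + b²) = √(0.25963 + 0.22377) = 0.69527.
True dip = arctan(0.69527) = 34.8°, dipping toward NW (azimuth ≈ 313°).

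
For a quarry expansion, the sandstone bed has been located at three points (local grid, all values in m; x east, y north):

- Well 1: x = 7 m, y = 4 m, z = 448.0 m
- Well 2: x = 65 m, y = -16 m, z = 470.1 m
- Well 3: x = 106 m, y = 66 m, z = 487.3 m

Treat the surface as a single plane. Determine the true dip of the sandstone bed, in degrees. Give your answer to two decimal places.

Let the plane be z = a·x + b·y + c.
Well 2−Well 1: 58a − 20b = 22.1;  Well 3−Well 1: 99a + 62b = 39.3.
Solving gives a = 0.38669, b = 0.01641.
Gradient magnitude |∇z| = √(a² + b²) = √(0.14953 + 0.00027) = 0.38704.
True dip = arctan(0.38704) = 21.16°, dipping toward W (azimuth ≈ 268°).

21.16°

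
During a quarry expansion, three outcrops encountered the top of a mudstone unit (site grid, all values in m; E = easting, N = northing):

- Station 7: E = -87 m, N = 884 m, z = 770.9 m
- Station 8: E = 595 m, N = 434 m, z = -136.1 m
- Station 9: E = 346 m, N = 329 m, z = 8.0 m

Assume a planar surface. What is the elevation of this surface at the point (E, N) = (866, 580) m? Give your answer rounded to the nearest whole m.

Two edge vectors: Station 7→Station 8 = (682, -450, -907), Station 7→Station 9 = (433, -555, -762.9).
Normal n = (Station 7→Station 8) × (Station 7→Station 9) = (-160080, 127566.8, -183660).
So ∂z/∂E = −n_x/n_z = −0.87161 and ∂z/∂N = −n_y/n_z = 0.69458.
Intercept c from Station 7: 770.9 − 75.83 − 614.01 = 81.06.
At (866, 580): z = −754.8 + 402.9 + 81.06 = -270.9 m.

-271 m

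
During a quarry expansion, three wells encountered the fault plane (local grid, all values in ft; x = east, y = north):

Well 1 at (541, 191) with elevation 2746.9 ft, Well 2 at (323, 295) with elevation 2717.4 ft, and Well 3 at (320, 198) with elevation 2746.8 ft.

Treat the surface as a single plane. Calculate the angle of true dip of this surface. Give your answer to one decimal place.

Two edge vectors: Well 1→Well 2 = (-218, 104, -29.5), Well 1→Well 3 = (-221, 7, -0.1).
Normal n = (Well 1→Well 2) × (Well 1→Well 3) = (196.1, 6497.7, 21458).
So ∂z/∂x = −n_x/n_z = −0.00914 and ∂z/∂y = −n_y/n_z = −0.30281.
Gradient magnitude |∇z| = √(a² + b²) = √(0.00008 + 0.09169) = 0.30295.
True dip = arctan(0.30295) = 16.9°, dipping toward N (azimuth ≈ 002°).

16.9°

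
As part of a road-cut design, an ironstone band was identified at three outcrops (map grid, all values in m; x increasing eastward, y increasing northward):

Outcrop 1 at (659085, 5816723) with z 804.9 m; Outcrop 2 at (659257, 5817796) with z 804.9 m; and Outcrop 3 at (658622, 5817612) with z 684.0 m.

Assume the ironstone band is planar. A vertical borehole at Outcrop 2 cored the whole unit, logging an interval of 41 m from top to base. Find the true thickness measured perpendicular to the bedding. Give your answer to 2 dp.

40.19 m

Let the plane be z = a·x + b·y + c.
Outcrop 2−Outcrop 1: 172a + 1073b = 0;  Outcrop 3−Outcrop 1: −463a + 889b = −120.9.
Solving gives a = 0.19967, b = −0.03201.
|∇z| = √(a²+b²) = 0.20222, so dip δ = arctan(0.20222) = 11.43°.
True thickness = vertical thickness × cos δ = 41 × cos 11.43° = 40.19 m.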